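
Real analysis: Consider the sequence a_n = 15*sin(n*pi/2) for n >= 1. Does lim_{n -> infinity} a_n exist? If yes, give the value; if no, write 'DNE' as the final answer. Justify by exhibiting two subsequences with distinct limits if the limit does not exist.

Examine the behaviour of a_n along subsequences.
a_{4k+1} = 15*sin(pi/2 + 2k*pi) = 15 -> 15. a_{4k+3} = 15*sin(3pi/2 + 2k*pi) = -15 -> -15.
Since these two subsequential limits are 15 and -15, distinct, the full sequence cannot converge (a convergent sequence has all subsequences tending to the same limit). So lim a_n does not exist.

DNE


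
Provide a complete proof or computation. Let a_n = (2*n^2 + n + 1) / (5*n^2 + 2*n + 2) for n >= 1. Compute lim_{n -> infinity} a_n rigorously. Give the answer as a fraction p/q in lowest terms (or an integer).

Divide numerator and denominator by n^2, the highest power:
numerator / n^2 = 2 + 1/n + n^(-2)
denominator / n^2 = 5 + 2/n + 2/n^2
As n -> infinity, all terms of the form c/n^k (k >= 1) tend to 0.
So numerator / n^2 -> 2 and denominator / n^2 -> 5.
Therefore lim a_n = 2/5.

2/5


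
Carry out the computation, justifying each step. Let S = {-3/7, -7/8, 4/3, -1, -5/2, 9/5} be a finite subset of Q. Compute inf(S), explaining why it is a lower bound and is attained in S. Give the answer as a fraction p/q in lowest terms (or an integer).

S is finite, so inf(S) = min(S).
Sorted increasing:
-5/2, -1, -7/8, -3/7, 4/3, 9/5
The extremum is -5/2.
For every x in S, x >= -5/2. And -5/2 is in S, so it is attained.
Therefore inf(S) = -5/2.

-5/2


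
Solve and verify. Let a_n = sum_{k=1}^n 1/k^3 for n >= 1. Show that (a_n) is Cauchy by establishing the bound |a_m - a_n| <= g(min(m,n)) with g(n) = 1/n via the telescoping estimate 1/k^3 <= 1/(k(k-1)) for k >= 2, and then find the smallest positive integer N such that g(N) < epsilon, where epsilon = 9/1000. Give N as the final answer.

For m > n >= 1: |a_m - a_n| = sum_{k=n+1}^m 1/k^3.
Use 1/k^3 <= 1/(k(k-1)) = 1/(k-1) - 1/k for k >= 2 (which holds since k^3 >= k^2 >= k(k-1) for k >= 2):
sum_{k=n+1}^m 1/k^3 <= sum_{k=n+1}^m (1/(k-1) - 1/k) = 1/n - 1/m <= 1/n.
By symmetry the same bound holds with n,m swapped, so |a_m - a_n| <= 1/min(m,n) = g(min(m,n)). Since g(n) -> 0, (a_n) is Cauchy.
Now solve g(N) < 9/1000: 1/N < 9/1000 <=> N > 1/(9/1000) = 1000/9.
The smallest integer strictly greater than 1000/9 is N = 112.
Check: g(112) = 1/112 < 9/1000; g(111) = 1/111 >= 9/1000. So N = 112.

112


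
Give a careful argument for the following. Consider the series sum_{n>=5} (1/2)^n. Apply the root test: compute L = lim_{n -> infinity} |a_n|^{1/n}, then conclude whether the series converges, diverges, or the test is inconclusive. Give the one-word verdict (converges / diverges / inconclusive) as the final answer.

Let a_n denote the general term. Form |a_n|^(1/n) and simplify:
|a_n|^(1/n) = 1/2
Take the limit as n -> infinity: L = 1/2.
Since L = 1/2 < 1, the root test implies convergence.

converges


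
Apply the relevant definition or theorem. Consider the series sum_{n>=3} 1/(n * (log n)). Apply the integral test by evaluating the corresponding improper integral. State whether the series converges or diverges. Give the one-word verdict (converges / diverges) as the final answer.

Let f(x) = 1/(x*log(x)). Then f is positive, continuous, and decreasing on [3, infinity), so the integral test applies.
Compute the improper integral int_{3}^infinity f(x) dx:
  antiderivative F(x) = log(log(x)).
  F(x) = log(log(x)) -> infinity as x -> infinity. The integral diverges, so by the integral test, the series diverges.

diverges


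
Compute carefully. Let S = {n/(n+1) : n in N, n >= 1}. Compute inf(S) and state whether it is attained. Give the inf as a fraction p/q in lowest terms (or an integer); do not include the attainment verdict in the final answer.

Analysis:
- Values: 1/2, 2/3, 3/4, 4/5, ... strictly increasing.
- Minimum is 1/2 (n=1); inf = 1/2 (attained).
- n/(n+1) = 1 - 1/(n+1) -> 1 from below as n -> infinity, and never equals 1.
- So sup = 1 (not attained).
Conclusion: inf(S) = 1/2, attained in S.

1/2


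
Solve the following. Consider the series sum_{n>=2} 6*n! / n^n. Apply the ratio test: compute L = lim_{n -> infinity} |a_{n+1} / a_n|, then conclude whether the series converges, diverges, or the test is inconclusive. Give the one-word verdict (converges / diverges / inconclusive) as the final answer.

Let a_n denote the general term. Form the ratio a_{n+1}/a_n and simplify:
a_{n+1}/a_n = (n/(n + 1))^n
Take the limit as n -> infinity: L = exp(-1).
Since L = exp(-1) < 1, the ratio test implies the series converges.

converges


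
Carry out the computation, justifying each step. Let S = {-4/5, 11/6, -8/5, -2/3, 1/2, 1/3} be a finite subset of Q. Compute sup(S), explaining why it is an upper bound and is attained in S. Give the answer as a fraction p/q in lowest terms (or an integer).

S is finite, so sup(S) = max(S).
Sorted decreasing:
11/6, 1/2, 1/3, -2/3, -4/5, -8/5
The extremum is 11/6.
For every x in S, x <= 11/6. And 11/6 is in S, so it is attained.
Therefore sup(S) = 11/6.

11/6


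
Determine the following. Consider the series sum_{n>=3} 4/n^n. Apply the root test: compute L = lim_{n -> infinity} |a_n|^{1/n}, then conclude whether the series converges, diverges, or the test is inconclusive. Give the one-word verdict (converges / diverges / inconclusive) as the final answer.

Let a_n denote the general term. Form |a_n|^(1/n) and simplify:
|a_n|^(1/n) = 2^(2/n)/n
Take the limit as n -> infinity: L = 0.
Since L = 0 < 1, the root test implies convergence.

converges


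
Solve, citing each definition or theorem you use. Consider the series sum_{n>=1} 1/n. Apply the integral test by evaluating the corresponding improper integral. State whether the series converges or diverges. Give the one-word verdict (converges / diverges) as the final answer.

Let f(x) = 1/x. Then f is positive, continuous, and decreasing on [1, infinity), so the integral test applies.
Compute the improper integral int_{1}^infinity f(x) dx:
  antiderivative F(x) = log(x).
  As x -> infinity, log(x) -> infinity.
  So int = infinity - log(1) = infinity. By the integral test, the series diverges.

diverges


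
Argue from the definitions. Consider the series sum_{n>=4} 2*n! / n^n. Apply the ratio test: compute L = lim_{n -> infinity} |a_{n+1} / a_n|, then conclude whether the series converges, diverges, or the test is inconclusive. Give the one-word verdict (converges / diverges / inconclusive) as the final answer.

Let a_n denote the general term. Form the ratio a_{n+1}/a_n and simplify:
a_{n+1}/a_n = (n/(n + 1))^n
Take the limit as n -> infinity: L = exp(-1).
Since L = exp(-1) < 1, the ratio test implies the series converges.

converges


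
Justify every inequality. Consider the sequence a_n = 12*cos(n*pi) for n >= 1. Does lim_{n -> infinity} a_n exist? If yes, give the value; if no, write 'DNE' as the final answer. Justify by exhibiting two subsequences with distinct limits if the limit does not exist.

Examine the behaviour of a_n along subsequences.
cos(n*pi) = (-1)^n, so a_n = 12*(-1)^n. a_{2k} = 12 -> 12. a_{2k+1} = -12 -> -12.
Since these two subsequential limits are 12 and -12, distinct, the full sequence cannot converge (a convergent sequence has all subsequences tending to the same limit). So lim a_n does not exist.

DNE


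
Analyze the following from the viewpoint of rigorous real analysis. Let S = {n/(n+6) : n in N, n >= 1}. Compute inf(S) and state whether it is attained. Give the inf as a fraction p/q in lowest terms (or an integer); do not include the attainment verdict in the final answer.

Analysis:
- Values: 1/7, 1/4, 1/3, 2/5, ... strictly increasing.
- Minimum is 1/7 (n=1); inf = 1/7 (attained).
- n/(n+6) = 1 - 6/(n+6) -> 1 from below as n -> infinity, and never equals 1.
- So sup = 1 (not attained).
Conclusion: inf(S) = 1/7, attained in S.

1/7


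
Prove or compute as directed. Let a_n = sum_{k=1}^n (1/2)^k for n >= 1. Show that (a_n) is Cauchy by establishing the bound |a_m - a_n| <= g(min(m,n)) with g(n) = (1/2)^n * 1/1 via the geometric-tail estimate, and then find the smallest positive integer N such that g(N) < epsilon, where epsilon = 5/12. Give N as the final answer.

For m > n >= 1: |a_m - a_n| = sum_{k=n+1}^m (1/2)^k < sum_{k=n+1}^infinity (1/2)^k = (1/2)^(n+1) / (1 - 1/2) = (1/2)^n * (1/2) * (2/1) = (1/2)^n * 1/1.
So g(n) = (1/2)^n / 1. Since g(n) -> 0, (a_n) is Cauchy.
Now solve g(N) < 5/12: (1/2)^N / 1 < 5/12 <=> 2^N > 1 / (1 * 5/12) = 12/5.
Check powers of 2: 2^1 = 2 <= 12/5, 2^2 = 4 > 12/5.
So the smallest such N is 2. Check: g(2) = 1/(1 * 4) = 1/4 < 5/12.

2


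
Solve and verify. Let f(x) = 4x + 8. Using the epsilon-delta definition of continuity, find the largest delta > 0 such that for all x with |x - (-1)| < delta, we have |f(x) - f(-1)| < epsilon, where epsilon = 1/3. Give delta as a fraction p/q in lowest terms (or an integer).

We compute f(-1) = 4*(-1) + 8 = 4.
|f(x) - f(-1)| = |4x + 8 - (4)| = |4(x - (-1))| = 4|x - (-1)|.
We need 4|x - (-1)| < 1/3, i.e. |x - (-1)| < 1/3 / 4 = 1/12.
So any delta <= 1/12 works. Conversely, if delta > 1/12, then x = -1 + 1/12 satisfies |x - (-1)| = 1/12 < delta but |f(x) - f(-1)| = 4 * 1/12 = 1/3, which is not < 1/3; so no larger delta works.
Hence the largest such delta is 1/12.

1/12


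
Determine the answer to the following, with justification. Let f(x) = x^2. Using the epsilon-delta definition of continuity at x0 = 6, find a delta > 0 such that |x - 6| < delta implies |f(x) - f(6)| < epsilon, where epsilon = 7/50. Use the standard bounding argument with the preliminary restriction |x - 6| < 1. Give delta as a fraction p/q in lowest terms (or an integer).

Factor: |x^2 - (6)^2| = |x - 6| * |x + 6|.
Impose |x - 6| < 1 first. Then |x + 6| = |(x - 6) + 2*(6)| <= |x - 6| + 2*|6| < 1 + 12 = 13.
So |x^2 - (6)^2| < delta * 13.
We need delta * 13 <= 7/50, i.e. delta <= 7/50/13 = 7/650.
Since 7/650 < 1, this is tighter than 1; take delta = 7/650.
So delta = 7/650 works.

7/650


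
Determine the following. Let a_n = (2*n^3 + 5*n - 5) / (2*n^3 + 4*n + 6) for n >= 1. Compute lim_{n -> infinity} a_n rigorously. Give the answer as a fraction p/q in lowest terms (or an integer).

Divide numerator and denominator by n^3, the highest power:
numerator / n^3 = 2 + 5/n^2 - 5/n^3
denominator / n^3 = 2 + 4/n^2 + 6/n^3
As n -> infinity, all terms of the form c/n^k (k >= 1) tend to 0.
So numerator / n^3 -> 2 and denominator / n^3 -> 2.
Therefore lim a_n = 1.

1


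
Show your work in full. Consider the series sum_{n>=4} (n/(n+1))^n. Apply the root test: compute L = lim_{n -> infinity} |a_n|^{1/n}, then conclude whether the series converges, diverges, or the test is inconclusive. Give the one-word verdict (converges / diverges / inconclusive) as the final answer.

Let a_n denote the general term. Form |a_n|^(1/n) and simplify:
|a_n|^(1/n) = n/(n + 1)
Take the limit as n -> infinity: L = 1.
Since L = 1, the root test is inconclusive. (In fact a_n = (n/(n+1))^n -> e^(-1) != 0, so the nth-term test shows divergence; but the root test itself gives no conclusion.)

inconclusive


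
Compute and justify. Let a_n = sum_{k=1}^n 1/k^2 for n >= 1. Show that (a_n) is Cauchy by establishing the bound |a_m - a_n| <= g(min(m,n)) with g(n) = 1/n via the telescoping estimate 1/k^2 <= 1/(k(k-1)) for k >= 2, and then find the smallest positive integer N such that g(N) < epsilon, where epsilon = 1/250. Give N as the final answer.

For m > n >= 1: |a_m - a_n| = sum_{k=n+1}^m 1/k^2.
Use 1/k^2 <= 1/(k(k-1)) = 1/(k-1) - 1/k for k >= 2:
sum_{k=n+1}^m 1/k^2 <= sum_{k=n+1}^m (1/(k-1) - 1/k) = 1/n - 1/m <= 1/n.
By symmetry the same bound holds with n,m swapped, so |a_m - a_n| <= 1/min(m,n) = g(min(m,n)). Since g(n) -> 0, (a_n) is Cauchy.
Now solve g(N) < 1/250: 1/N < 1/250 <=> N > 1/(1/250) = 250.
The smallest integer strictly greater than 250 is N = 251.
Check: g(251) = 1/251 < 1/250; g(250) = 1/250 >= 1/250. So N = 251.

251


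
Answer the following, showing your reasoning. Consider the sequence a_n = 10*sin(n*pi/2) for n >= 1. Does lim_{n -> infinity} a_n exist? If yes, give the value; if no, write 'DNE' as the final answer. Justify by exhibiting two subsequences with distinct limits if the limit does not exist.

Examine the behaviour of a_n along subsequences.
a_{4k+1} = 10*sin(pi/2 + 2k*pi) = 10 -> 10. a_{4k+3} = 10*sin(3pi/2 + 2k*pi) = -10 -> -10.
Since these two subsequential limits are 10 and -10, distinct, the full sequence cannot converge (a convergent sequence has all subsequences tending to the same limit). So lim a_n does not exist.

DNE


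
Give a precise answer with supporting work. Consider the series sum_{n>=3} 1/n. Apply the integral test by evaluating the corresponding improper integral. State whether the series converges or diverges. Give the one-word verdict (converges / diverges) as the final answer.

Let f(x) = 1/x. Then f is positive, continuous, and decreasing on [3, infinity), so the integral test applies.
Compute the improper integral int_{3}^infinity f(x) dx:
  antiderivative F(x) = log(x).
  As x -> infinity, log(x) -> infinity.
  So int = infinity - log(3) = infinity. By the integral test, the series diverges.

diverges


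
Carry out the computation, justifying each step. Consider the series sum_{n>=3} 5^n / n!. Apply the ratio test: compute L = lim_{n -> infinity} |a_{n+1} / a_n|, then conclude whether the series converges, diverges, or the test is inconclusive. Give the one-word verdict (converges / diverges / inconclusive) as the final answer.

Let a_n denote the general term. Form the ratio a_{n+1}/a_n and simplify:
a_{n+1}/a_n = 5/(n + 1)
Take the limit as n -> infinity: L = 0.
Since L = 0 < 1, the ratio test implies the series converges.

converges


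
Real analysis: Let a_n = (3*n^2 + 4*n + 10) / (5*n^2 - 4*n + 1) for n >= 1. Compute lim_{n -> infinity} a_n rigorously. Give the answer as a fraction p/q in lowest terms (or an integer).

Divide numerator and denominator by n^2, the highest power:
numerator / n^2 = 3 + 4/n + 10/n^2
denominator / n^2 = 5 - 4/n + n^(-2)
As n -> infinity, all terms of the form c/n^k (k >= 1) tend to 0.
So numerator / n^2 -> 3 and denominator / n^2 -> 5.
Therefore lim a_n = 3/5.

3/5


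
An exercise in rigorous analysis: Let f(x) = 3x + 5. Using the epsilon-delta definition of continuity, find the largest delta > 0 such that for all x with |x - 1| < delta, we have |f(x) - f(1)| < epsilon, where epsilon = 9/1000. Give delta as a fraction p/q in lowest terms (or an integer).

We compute f(1) = 3*(1) + 5 = 8.
|f(x) - f(1)| = |3x + 5 - (8)| = |3(x - 1)| = 3|x - 1|.
We need 3|x - 1| < 9/1000, i.e. |x - 1| < 9/1000 / 3 = 3/1000.
So any delta <= 3/1000 works. Conversely, if delta > 3/1000, then x = 1 + 3/1000 satisfies |x - 1| = 3/1000 < delta but |f(x) - f(1)| = 3 * 3/1000 = 9/1000, which is not < 9/1000; so no larger delta works.
Hence the largest such delta is 3/1000.

3/1000


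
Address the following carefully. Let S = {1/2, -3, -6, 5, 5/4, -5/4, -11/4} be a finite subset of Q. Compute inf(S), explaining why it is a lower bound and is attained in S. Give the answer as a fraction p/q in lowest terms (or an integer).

S is finite, so inf(S) = min(S).
Sorted increasing:
-6, -3, -11/4, -5/4, 1/2, 5/4, 5
The extremum is -6.
For every x in S, x >= -6. And -6 is in S, so it is attained.
Therefore inf(S) = -6.

-6


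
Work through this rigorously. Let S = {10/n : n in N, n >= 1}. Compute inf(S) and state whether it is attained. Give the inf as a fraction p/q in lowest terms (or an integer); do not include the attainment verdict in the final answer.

Analysis:
- Values: 10, 5, 10/3, 5/2, ... strictly decreasing.
- The maximum is 10 (n=1); sup = 10 (attained).
- The set is bounded below by 0; 10/n -> 0 so 0 is the greatest lower bound.
- 0 is not in the set, so inf = 0 is not attained.
Conclusion: inf(S) = 0, not attained in S.

0


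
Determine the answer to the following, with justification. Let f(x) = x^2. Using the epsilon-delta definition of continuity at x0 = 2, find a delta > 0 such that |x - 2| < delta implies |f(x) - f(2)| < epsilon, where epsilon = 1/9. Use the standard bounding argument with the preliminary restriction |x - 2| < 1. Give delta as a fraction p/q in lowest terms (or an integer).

Factor: |x^2 - (2)^2| = |x - 2| * |x + 2|.
Impose |x - 2| < 1 first. Then |x + 2| = |(x - 2) + 2*(2)| <= |x - 2| + 2*|2| < 1 + 4 = 5.
So |x^2 - (2)^2| < delta * 5.
We need delta * 5 <= 1/9, i.e. delta <= 1/9/5 = 1/45.
Since 1/45 < 1, this is tighter than 1; take delta = 1/45.
So delta = 1/45 works.

1/45


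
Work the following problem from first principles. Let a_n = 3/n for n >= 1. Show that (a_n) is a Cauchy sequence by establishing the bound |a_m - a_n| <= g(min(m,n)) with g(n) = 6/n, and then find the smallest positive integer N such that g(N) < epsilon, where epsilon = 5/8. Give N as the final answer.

For any m, n >= 1, by the triangle inequality:
|a_m - a_n| = |3/m - 3/n| <= 3*1/m + 3*1/n <= 6/min(m,n).
So g(n) = 6/n bounds the Cauchy difference. Since g(n) -> 0, (a_n) is Cauchy.
Now solve g(N) < 5/8: 6/N < 5/8 <=> N > 6 / (5/8) = 48/5.
The smallest integer strictly greater than 48/5 is N = 10.
Check: g(10) = 6/10 = 3/5 < 5/8; g(9) = 2/3 >= 5/8. So N = 10.

10


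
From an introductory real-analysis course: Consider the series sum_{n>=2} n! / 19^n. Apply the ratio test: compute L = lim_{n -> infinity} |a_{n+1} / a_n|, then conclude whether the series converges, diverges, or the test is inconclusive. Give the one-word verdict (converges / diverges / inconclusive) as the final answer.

Let a_n denote the general term. Form the ratio a_{n+1}/a_n and simplify:
a_{n+1}/a_n = n/19 + 1/19
Take the limit as n -> infinity: L = infinity.
Since L = infinity > 1 (or L = infinity), the ratio test implies the series diverges.

diverges


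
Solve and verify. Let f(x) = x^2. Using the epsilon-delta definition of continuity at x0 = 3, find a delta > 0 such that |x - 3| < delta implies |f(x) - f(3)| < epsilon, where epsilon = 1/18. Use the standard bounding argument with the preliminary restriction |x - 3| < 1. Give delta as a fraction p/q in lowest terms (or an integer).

Factor: |x^2 - (3)^2| = |x - 3| * |x + 3|.
Impose |x - 3| < 1 first. Then |x + 3| = |(x - 3) + 2*(3)| <= |x - 3| + 2*|3| < 1 + 6 = 7.
So |x^2 - (3)^2| < delta * 7.
We need delta * 7 <= 1/18, i.e. delta <= 1/18/7 = 1/126.
Since 1/126 < 1, this is tighter than 1; take delta = 1/126.
So delta = 1/126 works.

1/126


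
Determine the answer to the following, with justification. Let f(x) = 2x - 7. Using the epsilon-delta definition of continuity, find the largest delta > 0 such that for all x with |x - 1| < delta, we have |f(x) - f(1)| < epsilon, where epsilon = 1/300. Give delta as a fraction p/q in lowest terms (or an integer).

We compute f(1) = 2*(1) - 7 = -5.
|f(x) - f(1)| = |2x - 7 - (-5)| = |2(x - 1)| = 2|x - 1|.
We need 2|x - 1| < 1/300, i.e. |x - 1| < 1/300 / 2 = 1/600.
So any delta <= 1/600 works. Conversely, if delta > 1/600, then x = 1 + 1/600 satisfies |x - 1| = 1/600 < delta but |f(x) - f(1)| = 2 * 1/600 = 1/300, which is not < 1/300; so no larger delta works.
Hence the largest such delta is 1/600.

1/600


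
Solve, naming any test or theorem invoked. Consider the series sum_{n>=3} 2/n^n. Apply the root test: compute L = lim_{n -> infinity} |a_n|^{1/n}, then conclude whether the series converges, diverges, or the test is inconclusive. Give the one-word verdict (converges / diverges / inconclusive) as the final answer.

Let a_n denote the general term. Form |a_n|^(1/n) and simplify:
|a_n|^(1/n) = 2^(1/n)/n
Take the limit as n -> infinity: L = 0.
Since L = 0 < 1, the root test implies convergence.

converges


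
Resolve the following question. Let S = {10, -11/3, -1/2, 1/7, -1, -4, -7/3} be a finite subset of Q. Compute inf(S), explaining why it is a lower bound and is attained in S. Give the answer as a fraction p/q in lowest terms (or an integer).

S is finite, so inf(S) = min(S).
Sorted increasing:
-4, -11/3, -7/3, -1, -1/2, 1/7, 10
The extremum is -4.
For every x in S, x >= -4. And -4 is in S, so it is attained.
Therefore inf(S) = -4.

-4


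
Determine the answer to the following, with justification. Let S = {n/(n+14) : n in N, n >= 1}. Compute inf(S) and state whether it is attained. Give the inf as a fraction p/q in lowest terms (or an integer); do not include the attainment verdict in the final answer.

Analysis:
- Values: 1/15, 1/8, 3/17, 2/9, ... strictly increasing.
- Minimum is 1/15 (n=1); inf = 1/15 (attained).
- n/(n+14) = 1 - 14/(n+14) -> 1 from below as n -> infinity, and never equals 1.
- So sup = 1 (not attained).
Conclusion: inf(S) = 1/15, attained in S.

1/15


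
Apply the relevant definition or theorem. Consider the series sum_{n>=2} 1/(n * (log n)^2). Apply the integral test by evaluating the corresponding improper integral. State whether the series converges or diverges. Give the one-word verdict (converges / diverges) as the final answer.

Let f(x) = 1/(x*log(x)^2). Then f is positive, continuous, and decreasing on [2, infinity), so the integral test applies.
Compute the improper integral int_{2}^infinity f(x) dx:
  antiderivative F(x) = -1/log(x).
  F(x) -> 0 as x -> infinity.  int = 0 - F(2) = 1/log(2) < infinity. By the integral test, the series converges.

converges


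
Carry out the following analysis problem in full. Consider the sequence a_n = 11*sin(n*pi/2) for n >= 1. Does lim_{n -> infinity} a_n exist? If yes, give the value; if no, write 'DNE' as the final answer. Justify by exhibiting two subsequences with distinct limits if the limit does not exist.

Examine the behaviour of a_n along subsequences.
a_{4k+1} = 11*sin(pi/2 + 2k*pi) = 11 -> 11. a_{4k+3} = 11*sin(3pi/2 + 2k*pi) = -11 -> -11.
Since these two subsequential limits are 11 and -11, distinct, the full sequence cannot converge (a convergent sequence has all subsequences tending to the same limit). So lim a_n does not exist.

DNE


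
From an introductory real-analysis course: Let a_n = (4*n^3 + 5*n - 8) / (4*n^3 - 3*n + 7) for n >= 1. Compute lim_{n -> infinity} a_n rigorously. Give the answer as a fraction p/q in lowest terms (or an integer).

Divide numerator and denominator by n^3, the highest power:
numerator / n^3 = 4 + 5/n^2 - 8/n^3
denominator / n^3 = 4 - 3/n^2 + 7/n^3
As n -> infinity, all terms of the form c/n^k (k >= 1) tend to 0.
So numerator / n^3 -> 4 and denominator / n^3 -> 4.
Therefore lim a_n = 1.

1


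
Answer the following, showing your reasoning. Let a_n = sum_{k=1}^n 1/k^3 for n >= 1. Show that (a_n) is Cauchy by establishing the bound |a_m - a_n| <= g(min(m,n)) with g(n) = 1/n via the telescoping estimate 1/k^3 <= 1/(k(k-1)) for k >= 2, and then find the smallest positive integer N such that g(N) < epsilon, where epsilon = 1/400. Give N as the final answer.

For m > n >= 1: |a_m - a_n| = sum_{k=n+1}^m 1/k^3.
Use 1/k^3 <= 1/(k(k-1)) = 1/(k-1) - 1/k for k >= 2 (which holds since k^3 >= k^2 >= k(k-1) for k >= 2):
sum_{k=n+1}^m 1/k^3 <= sum_{k=n+1}^m (1/(k-1) - 1/k) = 1/n - 1/m <= 1/n.
By symmetry the same bound holds with n,m swapped, so |a_m - a_n| <= 1/min(m,n) = g(min(m,n)). Since g(n) -> 0, (a_n) is Cauchy.
Now solve g(N) < 1/400: 1/N < 1/400 <=> N > 1/(1/400) = 400.
The smallest integer strictly greater than 400 is N = 401.
Check: g(401) = 1/401 < 1/400; g(400) = 1/400 >= 1/400. So N = 401.

401


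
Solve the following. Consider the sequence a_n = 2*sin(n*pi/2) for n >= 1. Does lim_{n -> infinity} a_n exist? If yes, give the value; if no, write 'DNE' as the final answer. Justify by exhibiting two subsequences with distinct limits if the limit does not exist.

Examine the behaviour of a_n along subsequences.
a_{4k+1} = 2*sin(pi/2 + 2k*pi) = 2 -> 2. a_{4k+3} = 2*sin(3pi/2 + 2k*pi) = -2 -> -2.
Since these two subsequential limits are 2 and -2, distinct, the full sequence cannot converge (a convergent sequence has all subsequences tending to the same limit). So lim a_n does not exist.

DNE


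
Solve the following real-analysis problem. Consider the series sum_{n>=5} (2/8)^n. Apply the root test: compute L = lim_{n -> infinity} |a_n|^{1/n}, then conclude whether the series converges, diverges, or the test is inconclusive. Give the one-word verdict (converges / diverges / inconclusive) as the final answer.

Let a_n denote the general term. Form |a_n|^(1/n) and simplify:
|a_n|^(1/n) = 1/4
Take the limit as n -> infinity: L = 1/4.
Since L = 1/4 < 1, the root test implies convergence.

converges


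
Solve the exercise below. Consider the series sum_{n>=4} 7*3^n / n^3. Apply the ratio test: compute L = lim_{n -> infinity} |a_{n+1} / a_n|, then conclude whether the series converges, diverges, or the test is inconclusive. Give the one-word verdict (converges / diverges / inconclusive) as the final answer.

Let a_n denote the general term. Form the ratio a_{n+1}/a_n and simplify:
a_{n+1}/a_n = 3*n^3/(n + 1)^3
Take the limit as n -> infinity: L = 3.
Since L = 3 > 1 (or L = infinity), the ratio test implies the series diverges.

diverges


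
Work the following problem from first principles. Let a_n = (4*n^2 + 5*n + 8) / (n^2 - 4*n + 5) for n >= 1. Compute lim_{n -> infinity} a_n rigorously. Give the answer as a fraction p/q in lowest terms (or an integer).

Divide numerator and denominator by n^2, the highest power:
numerator / n^2 = 4 + 5/n + 8/n^2
denominator / n^2 = 1 - 4/n + 5/n^2
As n -> infinity, all terms of the form c/n^k (k >= 1) tend to 0.
So numerator / n^2 -> 4 and denominator / n^2 -> 1.
Therefore lim a_n = 4.

4


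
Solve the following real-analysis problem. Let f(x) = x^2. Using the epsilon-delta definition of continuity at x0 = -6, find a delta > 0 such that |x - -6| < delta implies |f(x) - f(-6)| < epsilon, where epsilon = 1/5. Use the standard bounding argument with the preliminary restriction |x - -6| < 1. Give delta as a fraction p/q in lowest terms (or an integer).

Factor: |x^2 - (-6)^2| = |x - -6| * |x + -6|.
Impose |x - -6| < 1 first. Then |x + -6| = |(x - -6) + 2*(-6)| <= |x - -6| + 2*|-6| < 1 + 12 = 13.
So |x^2 - (-6)^2| < delta * 13.
We need delta * 13 <= 1/5, i.e. delta <= 1/5/13 = 1/65.
Since 1/65 < 1, this is tighter than 1; take delta = 1/65.
So delta = 1/65 works.

1/65


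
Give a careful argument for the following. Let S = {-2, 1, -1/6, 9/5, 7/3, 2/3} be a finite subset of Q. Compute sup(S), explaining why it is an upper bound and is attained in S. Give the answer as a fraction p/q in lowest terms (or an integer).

S is finite, so sup(S) = max(S).
Sorted decreasing:
7/3, 9/5, 1, 2/3, -1/6, -2
The extremum is 7/3.
For every x in S, x <= 7/3. And 7/3 is in S, so it is attained.
Therefore sup(S) = 7/3.

7/3


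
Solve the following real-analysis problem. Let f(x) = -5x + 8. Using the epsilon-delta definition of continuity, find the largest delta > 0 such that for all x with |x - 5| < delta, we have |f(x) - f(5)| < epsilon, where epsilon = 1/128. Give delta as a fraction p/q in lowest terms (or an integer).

We compute f(5) = -5*(5) + 8 = -17.
|f(x) - f(5)| = |-5x + 8 - (-17)| = |-5(x - 5)| = 5|x - 5|.
We need 5|x - 5| < 1/128, i.e. |x - 5| < 1/128 / 5 = 1/640.
So any delta <= 1/640 works. Conversely, if delta > 1/640, then x = 5 + 1/640 satisfies |x - 5| = 1/640 < delta but |f(x) - f(5)| = 5 * 1/640 = 1/128, which is not < 1/128; so no larger delta works.
Hence the largest such delta is 1/640.

1/640


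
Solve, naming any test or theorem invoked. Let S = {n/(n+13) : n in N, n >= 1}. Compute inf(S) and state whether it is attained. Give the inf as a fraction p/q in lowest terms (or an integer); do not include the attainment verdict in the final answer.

Analysis:
- Values: 1/14, 2/15, 3/16, 4/17, ... strictly increasing.
- Minimum is 1/14 (n=1); inf = 1/14 (attained).
- n/(n+13) = 1 - 13/(n+13) -> 1 from below as n -> infinity, and never equals 1.
- So sup = 1 (not attained).
Conclusion: inf(S) = 1/14, attained in S.

1/14


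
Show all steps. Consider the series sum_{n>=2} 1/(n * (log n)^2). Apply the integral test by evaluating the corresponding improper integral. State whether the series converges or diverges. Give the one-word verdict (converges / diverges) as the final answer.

Let f(x) = 1/(x*log(x)^2). Then f is positive, continuous, and decreasing on [2, infinity), so the integral test applies.
Compute the improper integral int_{2}^infinity f(x) dx:
  antiderivative F(x) = -1/log(x).
  F(x) -> 0 as x -> infinity.  int = 0 - F(2) = 1/log(2) < infinity. By the integral test, the series converges.

converges


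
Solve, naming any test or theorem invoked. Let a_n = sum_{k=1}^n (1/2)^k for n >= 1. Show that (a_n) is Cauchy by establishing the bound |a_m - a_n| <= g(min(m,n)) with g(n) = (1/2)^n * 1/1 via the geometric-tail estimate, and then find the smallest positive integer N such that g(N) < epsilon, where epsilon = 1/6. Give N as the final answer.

For m > n >= 1: |a_m - a_n| = sum_{k=n+1}^m (1/2)^k < sum_{k=n+1}^infinity (1/2)^k = (1/2)^(n+1) / (1 - 1/2) = (1/2)^n * (1/2) * (2/1) = (1/2)^n * 1/1.
So g(n) = (1/2)^n / 1. Since g(n) -> 0, (a_n) is Cauchy.
Now solve g(N) < 1/6: (1/2)^N / 1 < 1/6 <=> 2^N > 1 / (1 * 1/6) = 6.
Check powers of 2: 2^2 = 4 <= 6, 2^3 = 8 > 6.
So the smallest such N is 3. Check: g(3) = 1/(1 * 8) = 1/8 < 1/6.

3


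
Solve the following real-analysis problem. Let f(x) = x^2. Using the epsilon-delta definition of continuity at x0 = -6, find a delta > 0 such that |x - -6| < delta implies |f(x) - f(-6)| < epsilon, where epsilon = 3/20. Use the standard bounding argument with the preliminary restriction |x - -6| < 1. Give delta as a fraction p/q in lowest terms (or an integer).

Factor: |x^2 - (-6)^2| = |x - -6| * |x + -6|.
Impose |x - -6| < 1 first. Then |x + -6| = |(x - -6) + 2*(-6)| <= |x - -6| + 2*|-6| < 1 + 12 = 13.
So |x^2 - (-6)^2| < delta * 13.
We need delta * 13 <= 3/20, i.e. delta <= 3/20/13 = 3/260.
Since 3/260 < 1, this is tighter than 1; take delta = 3/260.
So delta = 3/260 works.

3/260


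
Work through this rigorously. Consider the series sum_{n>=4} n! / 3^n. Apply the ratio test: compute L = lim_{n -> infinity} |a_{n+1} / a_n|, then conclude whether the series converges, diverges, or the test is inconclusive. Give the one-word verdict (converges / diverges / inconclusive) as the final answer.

Let a_n denote the general term. Form the ratio a_{n+1}/a_n and simplify:
a_{n+1}/a_n = n/3 + 1/3
Take the limit as n -> infinity: L = infinity.
Since L = infinity > 1 (or L = infinity), the ratio test implies the series diverges.

diverges


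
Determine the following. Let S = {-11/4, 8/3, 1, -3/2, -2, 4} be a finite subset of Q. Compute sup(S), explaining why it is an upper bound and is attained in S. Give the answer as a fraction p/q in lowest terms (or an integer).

S is finite, so sup(S) = max(S).
Sorted decreasing:
4, 8/3, 1, -3/2, -2, -11/4
The extremum is 4.
For every x in S, x <= 4. And 4 is in S, so it is attained.
Therefore sup(S) = 4.

4


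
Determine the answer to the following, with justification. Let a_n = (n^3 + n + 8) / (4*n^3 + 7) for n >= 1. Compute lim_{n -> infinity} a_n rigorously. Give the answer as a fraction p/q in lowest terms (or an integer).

Divide numerator and denominator by n^3, the highest power:
numerator / n^3 = 1 + n^(-2) + 8/n^3
denominator / n^3 = 4 + 7/n^3
As n -> infinity, all terms of the form c/n^k (k >= 1) tend to 0.
So numerator / n^3 -> 1 and denominator / n^3 -> 4.
Therefore lim a_n = 1/4.

1/4


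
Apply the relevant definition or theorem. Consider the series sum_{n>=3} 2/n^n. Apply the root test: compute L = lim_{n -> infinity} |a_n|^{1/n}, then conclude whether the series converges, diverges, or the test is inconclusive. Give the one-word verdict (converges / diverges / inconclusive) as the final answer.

Let a_n denote the general term. Form |a_n|^(1/n) and simplify:
|a_n|^(1/n) = 2^(1/n)/n
Take the limit as n -> infinity: L = 0.
Since L = 0 < 1, the root test implies convergence.

converges


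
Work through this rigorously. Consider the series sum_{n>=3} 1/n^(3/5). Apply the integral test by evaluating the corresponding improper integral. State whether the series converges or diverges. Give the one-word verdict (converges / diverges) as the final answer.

Let f(x) = x^(-3/5). Then f is positive, continuous, and decreasing on [3, infinity), so the integral test applies.
Compute the improper integral int_{3}^infinity f(x) dx:
  antiderivative F(x) = 5*x^(2/5)/2.
  As x -> infinity, F(x) -> infinity (since p = 3/5 < 1).
  So the integral diverges. By the integral test, the series diverges.

diverges


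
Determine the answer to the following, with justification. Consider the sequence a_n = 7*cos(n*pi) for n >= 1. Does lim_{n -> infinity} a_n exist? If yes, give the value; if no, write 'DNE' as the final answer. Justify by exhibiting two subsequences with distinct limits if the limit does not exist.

Examine the behaviour of a_n along subsequences.
cos(n*pi) = (-1)^n, so a_n = 7*(-1)^n. a_{2k} = 7 -> 7. a_{2k+1} = -7 -> -7.
Since these two subsequential limits are 7 and -7, distinct, the full sequence cannot converge (a convergent sequence has all subsequences tending to the same limit). So lim a_n does not exist.

DNE


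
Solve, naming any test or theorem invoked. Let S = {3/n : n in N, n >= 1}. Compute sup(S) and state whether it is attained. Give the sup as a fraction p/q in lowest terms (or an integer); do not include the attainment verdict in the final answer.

Analysis:
- Values: 3, 3/2, 1, 3/4, ... strictly decreasing.
- The maximum is 3 (n=1); sup = 3 (attained).
- The set is bounded below by 0; 3/n -> 0 so 0 is the greatest lower bound.
- 0 is not in the set, so inf = 0 is not attained.
Conclusion: sup(S) = 3, attained in S.

3


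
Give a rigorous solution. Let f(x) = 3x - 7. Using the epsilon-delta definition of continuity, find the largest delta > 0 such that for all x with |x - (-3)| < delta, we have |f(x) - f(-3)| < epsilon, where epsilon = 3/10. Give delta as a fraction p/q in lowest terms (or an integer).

We compute f(-3) = 3*(-3) - 7 = -16.
|f(x) - f(-3)| = |3x - 7 - (-16)| = |3(x - (-3))| = 3|x - (-3)|.
We need 3|x - (-3)| < 3/10, i.e. |x - (-3)| < 3/10 / 3 = 1/10.
So any delta <= 1/10 works. Conversely, if delta > 1/10, then x = -3 + 1/10 satisfies |x - (-3)| = 1/10 < delta but |f(x) - f(-3)| = 3 * 1/10 = 3/10, which is not < 3/10; so no larger delta works.
Hence the largest such delta is 1/10.

1/10


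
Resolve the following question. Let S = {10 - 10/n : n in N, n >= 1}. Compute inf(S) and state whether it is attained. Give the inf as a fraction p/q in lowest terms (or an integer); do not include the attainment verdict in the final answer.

Analysis:
- Values: 0, 5, 20/3, 15/2, ... strictly increasing.
- Minimum is 0 (n=1); inf = 0 (attained).
- 10 - 10/n -> 10 from below; sup = 10, not attained.
Conclusion: inf(S) = 0, attained in S.

0


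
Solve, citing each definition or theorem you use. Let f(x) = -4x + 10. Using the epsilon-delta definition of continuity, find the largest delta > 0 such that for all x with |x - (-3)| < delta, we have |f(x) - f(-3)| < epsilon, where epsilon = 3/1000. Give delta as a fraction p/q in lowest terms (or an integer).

We compute f(-3) = -4*(-3) + 10 = 22.
|f(x) - f(-3)| = |-4x + 10 - (22)| = |-4(x - (-3))| = 4|x - (-3)|.
We need 4|x - (-3)| < 3/1000, i.e. |x - (-3)| < 3/1000 / 4 = 3/4000.
So any delta <= 3/4000 works. Conversely, if delta > 3/4000, then x = -3 + 3/4000 satisfies |x - (-3)| = 3/4000 < delta but |f(x) - f(-3)| = 4 * 3/4000 = 3/1000, which is not < 3/1000; so no larger delta works.
Hence the largest such delta is 3/4000.

3/4000


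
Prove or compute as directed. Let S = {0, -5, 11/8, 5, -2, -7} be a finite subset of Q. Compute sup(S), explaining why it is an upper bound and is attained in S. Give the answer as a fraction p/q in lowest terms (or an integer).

S is finite, so sup(S) = max(S).
Sorted decreasing:
5, 11/8, 0, -2, -5, -7
The extremum is 5.
For every x in S, x <= 5. And 5 is in S, so it is attained.
Therefore sup(S) = 5.

5


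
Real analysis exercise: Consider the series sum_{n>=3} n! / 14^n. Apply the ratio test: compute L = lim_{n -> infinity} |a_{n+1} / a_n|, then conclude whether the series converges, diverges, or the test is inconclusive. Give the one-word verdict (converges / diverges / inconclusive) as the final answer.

Let a_n denote the general term. Form the ratio a_{n+1}/a_n and simplify:
a_{n+1}/a_n = n/14 + 1/14
Take the limit as n -> infinity: L = infinity.
Since L = infinity > 1 (or L = infinity), the ratio test implies the series diverges.

diverges


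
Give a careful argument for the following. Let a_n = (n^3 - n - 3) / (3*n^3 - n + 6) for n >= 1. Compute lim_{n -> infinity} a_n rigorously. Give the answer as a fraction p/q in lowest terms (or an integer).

Divide numerator and denominator by n^3, the highest power:
numerator / n^3 = 1 - 1/n^2 - 3/n^3
denominator / n^3 = 3 - 1/n^2 + 6/n^3
As n -> infinity, all terms of the form c/n^k (k >= 1) tend to 0.
So numerator / n^3 -> 1 and denominator / n^3 -> 3.
Therefore lim a_n = 1/3.

1/3


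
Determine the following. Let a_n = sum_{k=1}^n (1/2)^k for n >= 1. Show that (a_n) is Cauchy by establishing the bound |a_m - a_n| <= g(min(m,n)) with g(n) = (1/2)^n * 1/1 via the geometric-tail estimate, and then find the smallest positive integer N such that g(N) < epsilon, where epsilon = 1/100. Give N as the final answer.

For m > n >= 1: |a_m - a_n| = sum_{k=n+1}^m (1/2)^k < sum_{k=n+1}^infinity (1/2)^k = (1/2)^(n+1) / (1 - 1/2) = (1/2)^n * (1/2) * (2/1) = (1/2)^n * 1/1.
So g(n) = (1/2)^n / 1. Since g(n) -> 0, (a_n) is Cauchy.
Now solve g(N) < 1/100: (1/2)^N / 1 < 1/100 <=> 2^N > 1 / (1 * 1/100) = 100.
Check powers of 2: 2^6 = 64 <= 100, 2^7 = 128 > 100.
So the smallest such N is 7. Check: g(7) = 1/(1 * 128) = 1/128 < 1/100.

7


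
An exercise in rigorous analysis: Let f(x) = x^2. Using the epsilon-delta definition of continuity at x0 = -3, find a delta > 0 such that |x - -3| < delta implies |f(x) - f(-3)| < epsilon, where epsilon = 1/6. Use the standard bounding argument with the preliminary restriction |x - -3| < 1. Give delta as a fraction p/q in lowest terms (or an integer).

Factor: |x^2 - (-3)^2| = |x - -3| * |x + -3|.
Impose |x - -3| < 1 first. Then |x + -3| = |(x - -3) + 2*(-3)| <= |x - -3| + 2*|-3| < 1 + 6 = 7.
So |x^2 - (-3)^2| < delta * 7.
We need delta * 7 <= 1/6, i.e. delta <= 1/6/7 = 1/42.
Since 1/42 < 1, this is tighter than 1; take delta = 1/42.
So delta = 1/42 works.

1/42


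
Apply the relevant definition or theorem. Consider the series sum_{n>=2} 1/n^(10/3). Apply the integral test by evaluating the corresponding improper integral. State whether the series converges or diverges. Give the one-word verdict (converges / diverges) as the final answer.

Let f(x) = x^(-10/3). Then f is positive, continuous, and decreasing on [2, infinity), so the integral test applies.
Compute the improper integral int_{2}^infinity f(x) dx:
  antiderivative F(x) = -3/(7*x^(7/3)).
  As x -> infinity, F(x) -> 0 (since p = 10/3 > 1).
  So int = F(infinity) - F(2) = 0 - (-3*2^(2/3)/56) = 3*2^(2/3)/56.
  Finite, so by the integral test, the series converges.

converges


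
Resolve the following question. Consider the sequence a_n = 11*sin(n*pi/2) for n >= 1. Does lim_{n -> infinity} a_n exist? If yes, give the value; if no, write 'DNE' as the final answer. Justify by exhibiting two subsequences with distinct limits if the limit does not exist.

Examine the behaviour of a_n along subsequences.
a_{4k+1} = 11*sin(pi/2 + 2k*pi) = 11 -> 11. a_{4k+3} = 11*sin(3pi/2 + 2k*pi) = -11 -> -11.
Since these two subsequential limits are 11 and -11, distinct, the full sequence cannot converge (a convergent sequence has all subsequences tending to the same limit). So lim a_n does not exist.

DNE


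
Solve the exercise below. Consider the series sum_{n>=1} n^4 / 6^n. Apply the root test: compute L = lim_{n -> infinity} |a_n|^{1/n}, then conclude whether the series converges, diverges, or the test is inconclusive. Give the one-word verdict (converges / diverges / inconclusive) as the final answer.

Let a_n denote the general term. Form |a_n|^(1/n) and simplify:
|a_n|^(1/n) = n^(4/n)/6
Take the limit as n -> infinity: L = 1/6.
Since L = 1/6 < 1, the root test implies convergence.

converges
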